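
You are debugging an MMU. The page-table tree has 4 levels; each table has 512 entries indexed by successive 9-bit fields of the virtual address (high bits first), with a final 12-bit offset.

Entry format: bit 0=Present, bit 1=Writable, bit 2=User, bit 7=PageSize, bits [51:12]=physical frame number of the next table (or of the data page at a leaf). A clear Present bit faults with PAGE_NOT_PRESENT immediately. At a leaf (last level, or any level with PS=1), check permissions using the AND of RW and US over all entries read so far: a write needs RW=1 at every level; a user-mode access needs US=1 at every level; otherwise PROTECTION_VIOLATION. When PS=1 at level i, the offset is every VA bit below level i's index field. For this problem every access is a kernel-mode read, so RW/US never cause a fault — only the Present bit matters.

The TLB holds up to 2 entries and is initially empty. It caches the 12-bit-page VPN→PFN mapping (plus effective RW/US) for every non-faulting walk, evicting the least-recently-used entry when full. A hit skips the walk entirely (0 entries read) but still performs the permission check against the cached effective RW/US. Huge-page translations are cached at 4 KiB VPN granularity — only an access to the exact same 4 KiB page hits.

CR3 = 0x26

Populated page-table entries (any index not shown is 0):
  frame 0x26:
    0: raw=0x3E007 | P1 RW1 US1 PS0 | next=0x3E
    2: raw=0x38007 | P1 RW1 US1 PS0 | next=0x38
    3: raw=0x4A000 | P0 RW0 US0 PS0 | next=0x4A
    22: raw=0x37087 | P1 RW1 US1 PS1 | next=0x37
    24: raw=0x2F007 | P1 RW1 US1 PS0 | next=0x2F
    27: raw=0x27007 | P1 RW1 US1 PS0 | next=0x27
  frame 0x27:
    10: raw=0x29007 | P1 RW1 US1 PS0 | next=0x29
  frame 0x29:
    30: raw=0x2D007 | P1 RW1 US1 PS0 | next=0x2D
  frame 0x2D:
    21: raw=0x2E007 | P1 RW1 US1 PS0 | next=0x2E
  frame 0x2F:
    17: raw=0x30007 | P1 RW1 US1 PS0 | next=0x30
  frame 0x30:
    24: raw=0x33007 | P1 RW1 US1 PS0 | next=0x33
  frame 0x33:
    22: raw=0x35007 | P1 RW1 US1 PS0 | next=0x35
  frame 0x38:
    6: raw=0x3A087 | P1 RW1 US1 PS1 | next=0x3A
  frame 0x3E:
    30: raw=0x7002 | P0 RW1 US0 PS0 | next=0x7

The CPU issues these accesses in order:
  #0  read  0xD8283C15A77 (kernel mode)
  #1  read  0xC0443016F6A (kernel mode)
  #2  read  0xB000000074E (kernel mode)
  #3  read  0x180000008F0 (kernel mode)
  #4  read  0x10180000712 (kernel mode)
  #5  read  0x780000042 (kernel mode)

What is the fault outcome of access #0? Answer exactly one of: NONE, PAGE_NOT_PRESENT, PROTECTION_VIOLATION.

Walk each access:
#0 VA=0xD8283C15A77 (r,kernel):
  L0: frame=0x26 idx=27 entry=0x27007 [P=1 RW=1 US=1 PS=0]
  L1: frame=0x27 idx=10 entry=0x29007 [P=1 RW=1 US=1 PS=0]
  L2: frame=0x29 idx=30 entry=0x2D007 [P=1 RW=1 US=1 PS=0]
  L3: frame=0x2D idx=21 entry=0x2E007 [P=1 RW=1 US=1 PS=0]
  → PA=0x2EA77  (4 entries read)
#1 VA=0xC0443016F6A (r,kernel):
  L0: frame=0x26 idx=24 entry=0x2F007 [P=1 RW=1 US=1 PS=0]
  L1: frame=0x2F idx=17 entry=0x30007 [P=1 RW=1 US=1 PS=0]
  L2: frame=0x30 idx=24 entry=0x33007 [P=1 RW=1 US=1 PS=0]
  L3: frame=0x33 idx=22 entry=0x35007 [P=1 RW=1 US=1 PS=0]
  → PA=0x35F6A  (4 entries read)
#2 VA=0xB000000074E (r,kernel):
  L0: frame=0x26 idx=22 entry=0x37087 [P=1 RW=1 US=1 PS=1]
  → PA=0x3774E (huge @L0)  (1 entries read)
#3 VA=0x180000008F0 (r,kernel):
  L0: frame=0x26 idx=3 entry=0x4A000 [P=0 RW=0 US=0 PS=0]
  → PAGE_NOT_PRESENT  (1 entries read)
#4 VA=0x10180000712 (r,kernel):
  L0: frame=0x26 idx=2 entry=0x38007 [P=1 RW=1 US=1 PS=0]
  L1: frame=0x38 idx=6 entry=0x3A087 [P=1 RW=1 US=1 PS=1]
  → PA=0x3A712 (huge @L1)  (2 entries read)
#5 VA=0x780000042 (r,kernel):
  L0: frame=0x26 idx=0 entry=0x3E007 [P=1 RW=1 US=1 PS=0]
  L1: frame=0x3E idx=30 entry=0x7002 [P=0 RW=1 US=0 PS=0]
  → PAGE_NOT_PRESENT  (2 entries read)

Access #0 fault: NONE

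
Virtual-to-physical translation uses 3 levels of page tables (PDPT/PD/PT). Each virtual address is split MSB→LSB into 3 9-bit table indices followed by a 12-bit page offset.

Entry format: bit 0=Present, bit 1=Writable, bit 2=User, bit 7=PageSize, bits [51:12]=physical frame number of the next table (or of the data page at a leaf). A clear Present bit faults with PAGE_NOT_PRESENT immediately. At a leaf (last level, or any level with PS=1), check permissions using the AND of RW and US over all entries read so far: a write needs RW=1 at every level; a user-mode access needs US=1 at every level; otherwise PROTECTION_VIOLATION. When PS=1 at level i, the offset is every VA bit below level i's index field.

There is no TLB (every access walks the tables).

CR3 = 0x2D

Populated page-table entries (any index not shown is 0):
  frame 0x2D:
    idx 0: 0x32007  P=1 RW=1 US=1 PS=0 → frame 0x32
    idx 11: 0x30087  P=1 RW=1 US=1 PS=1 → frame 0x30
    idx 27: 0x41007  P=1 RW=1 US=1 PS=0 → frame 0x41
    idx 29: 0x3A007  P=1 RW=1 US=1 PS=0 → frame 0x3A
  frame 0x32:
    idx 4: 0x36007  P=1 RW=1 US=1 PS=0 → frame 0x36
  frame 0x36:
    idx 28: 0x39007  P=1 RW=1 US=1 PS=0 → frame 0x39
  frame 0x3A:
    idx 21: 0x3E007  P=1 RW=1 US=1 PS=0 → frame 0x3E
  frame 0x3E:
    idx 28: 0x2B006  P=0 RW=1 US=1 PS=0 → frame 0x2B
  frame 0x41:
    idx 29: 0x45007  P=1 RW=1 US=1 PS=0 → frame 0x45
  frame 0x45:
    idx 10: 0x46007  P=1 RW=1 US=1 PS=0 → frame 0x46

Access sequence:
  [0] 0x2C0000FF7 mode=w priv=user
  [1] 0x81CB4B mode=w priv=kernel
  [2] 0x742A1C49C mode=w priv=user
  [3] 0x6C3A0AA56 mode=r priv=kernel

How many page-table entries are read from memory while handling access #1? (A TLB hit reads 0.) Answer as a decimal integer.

Walk each access:
#0 VA=0x2C0000FF7 (w,user):
  L0 @0x2D[11] → 0x30087  P=1,RW=1,US=1,PS=1
  → PA=0x30FF7 (huge @L0)  (1 entries read)
#1 VA=0x81CB4B (w,kernel):
  L0 @0x2D[0] → 0x32007  P=1,RW=1,US=1,PS=0
  L1 @0x32[4] → 0x36007  P=1,RW=1,US=1,PS=0
  L2 @0x36[28] → 0x39007  P=1,RW=1,US=1,PS=0
  → PA=0x39B4B  (3 entries read)
#2 VA=0x742A1C49C (w,user):
  L0 @0x2D[29] → 0x3A007  P=1,RW=1,US=1,PS=0
  L1 @0x3A[21] → 0x3E007  P=1,RW=1,US=1,PS=0
  L2 @0x3E[28] → 0x2B006  P=0,RW=1,US=1,PS=0
  ⇒ fault: PAGE_NOT_PRESENT  — 3 lookups
#3 VA=0x6C3A0AA56 (r,kernel):
  L0 @0x2D[27] → 0x41007  P=1,RW=1,US=1,PS=0
  L1 @0x41[29] → 0x45007  P=1,RW=1,US=1,PS=0
  L2 @0x45[10] → 0x46007  P=1,RW=1,US=1,PS=0
  → PA=0x46A56  (3 entries read)

Entries read for #1: 3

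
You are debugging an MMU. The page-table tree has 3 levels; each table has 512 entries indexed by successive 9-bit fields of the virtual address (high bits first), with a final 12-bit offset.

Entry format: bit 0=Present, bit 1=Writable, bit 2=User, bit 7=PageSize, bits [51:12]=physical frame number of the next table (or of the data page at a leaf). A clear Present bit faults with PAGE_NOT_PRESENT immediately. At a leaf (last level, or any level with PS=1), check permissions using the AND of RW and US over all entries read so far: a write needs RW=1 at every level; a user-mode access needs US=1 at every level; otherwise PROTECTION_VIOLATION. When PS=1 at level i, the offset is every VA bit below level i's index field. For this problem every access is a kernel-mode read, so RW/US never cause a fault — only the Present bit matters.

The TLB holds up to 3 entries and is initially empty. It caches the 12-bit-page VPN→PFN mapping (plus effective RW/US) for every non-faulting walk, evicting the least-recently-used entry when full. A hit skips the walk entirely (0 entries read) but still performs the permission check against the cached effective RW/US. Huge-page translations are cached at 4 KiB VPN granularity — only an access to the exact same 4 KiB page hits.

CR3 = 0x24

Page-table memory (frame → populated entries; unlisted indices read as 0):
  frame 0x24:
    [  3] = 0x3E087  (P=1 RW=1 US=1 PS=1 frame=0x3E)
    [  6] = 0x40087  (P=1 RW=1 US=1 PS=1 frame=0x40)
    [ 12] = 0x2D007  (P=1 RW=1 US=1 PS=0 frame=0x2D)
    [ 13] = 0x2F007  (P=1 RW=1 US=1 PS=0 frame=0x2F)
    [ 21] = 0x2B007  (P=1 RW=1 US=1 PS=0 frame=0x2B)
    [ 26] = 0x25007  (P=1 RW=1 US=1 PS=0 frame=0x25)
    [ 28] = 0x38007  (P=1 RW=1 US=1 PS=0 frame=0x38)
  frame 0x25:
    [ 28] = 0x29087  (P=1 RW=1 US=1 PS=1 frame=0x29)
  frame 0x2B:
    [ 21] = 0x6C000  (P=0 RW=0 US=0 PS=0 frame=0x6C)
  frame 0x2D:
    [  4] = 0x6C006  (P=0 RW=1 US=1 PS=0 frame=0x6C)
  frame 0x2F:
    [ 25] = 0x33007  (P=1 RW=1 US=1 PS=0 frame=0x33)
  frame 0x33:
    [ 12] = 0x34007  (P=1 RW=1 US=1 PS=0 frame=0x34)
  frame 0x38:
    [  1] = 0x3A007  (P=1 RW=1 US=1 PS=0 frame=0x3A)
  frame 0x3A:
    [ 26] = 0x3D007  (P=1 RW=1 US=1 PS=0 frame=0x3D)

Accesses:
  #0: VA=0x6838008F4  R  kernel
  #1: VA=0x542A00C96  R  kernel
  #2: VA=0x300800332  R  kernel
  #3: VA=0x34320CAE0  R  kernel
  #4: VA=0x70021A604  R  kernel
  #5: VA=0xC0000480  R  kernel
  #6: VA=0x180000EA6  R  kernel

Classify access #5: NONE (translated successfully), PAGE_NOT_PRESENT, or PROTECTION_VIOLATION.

Trace:
#0 VA=0x6838008F4 (r,kernel):
  L0 @0x24[26] → 0x25007  P=1,RW=1,US=1,PS=0
  L1 @0x25[28] → 0x29087  P=1,RW=1,US=1,PS=1
  ✓ 0x298F4 (huge @L1)  — 2 lookups
#1 VA=0x542A00C96 (r,kernel):
  L0 @0x24[21] → 0x2B007  P=1,RW=1,US=1,PS=0
  L1 @0x2B[21] → 0x6C000  P=0,RW=0,US=0,PS=0
  → PAGE_NOT_PRESENT  (2 entries read)
#2 VA=0x300800332 (r,kernel):
  L0 @0x24[12] → 0x2D007  P=1,RW=1,US=1,PS=0
  L1 @0x2D[4] → 0x6C006  P=0,RW=1,US=1,PS=0
  → PAGE_NOT_PRESENT  (2 entries read)
#3 VA=0x34320CAE0 (r,kernel):
  L0 @0x24[13] → 0x2F007  P=1,RW=1,US=1,PS=0
  L1 @0x2F[25] → 0x33007  P=1,RW=1,US=1,PS=0
  L2 @0x33[12] → 0x34007  P=1,RW=1,US=1,PS=0
  ✓ 0x34AE0  — 3 lookups
#4 VA=0x70021A604 (r,kernel):
  L0 @0x24[28] → 0x38007  P=1,RW=1,US=1,PS=0
  L1 @0x38[1] → 0x3A007  P=1,RW=1,US=1,PS=0
  L2 @0x3A[26] → 0x3D007  P=1,RW=1,US=1,PS=0
  ✓ 0x3D604  — 3 lookups
#5 VA=0xC0000480 (r,kernel):
  L0 @0x24[3] → 0x3E087  P=1,RW=1,US=1,PS=1
  ✓ 0x3E480 (huge @L0)  — 1 lookups
#6 VA=0x180000EA6 (r,kernel):
  L0 @0x24[6] → 0x40087  P=1,RW=1,US=1,PS=1
  ✓ 0x40EA6 (huge @L0)  — 1 lookups

Access #5 fault: NONE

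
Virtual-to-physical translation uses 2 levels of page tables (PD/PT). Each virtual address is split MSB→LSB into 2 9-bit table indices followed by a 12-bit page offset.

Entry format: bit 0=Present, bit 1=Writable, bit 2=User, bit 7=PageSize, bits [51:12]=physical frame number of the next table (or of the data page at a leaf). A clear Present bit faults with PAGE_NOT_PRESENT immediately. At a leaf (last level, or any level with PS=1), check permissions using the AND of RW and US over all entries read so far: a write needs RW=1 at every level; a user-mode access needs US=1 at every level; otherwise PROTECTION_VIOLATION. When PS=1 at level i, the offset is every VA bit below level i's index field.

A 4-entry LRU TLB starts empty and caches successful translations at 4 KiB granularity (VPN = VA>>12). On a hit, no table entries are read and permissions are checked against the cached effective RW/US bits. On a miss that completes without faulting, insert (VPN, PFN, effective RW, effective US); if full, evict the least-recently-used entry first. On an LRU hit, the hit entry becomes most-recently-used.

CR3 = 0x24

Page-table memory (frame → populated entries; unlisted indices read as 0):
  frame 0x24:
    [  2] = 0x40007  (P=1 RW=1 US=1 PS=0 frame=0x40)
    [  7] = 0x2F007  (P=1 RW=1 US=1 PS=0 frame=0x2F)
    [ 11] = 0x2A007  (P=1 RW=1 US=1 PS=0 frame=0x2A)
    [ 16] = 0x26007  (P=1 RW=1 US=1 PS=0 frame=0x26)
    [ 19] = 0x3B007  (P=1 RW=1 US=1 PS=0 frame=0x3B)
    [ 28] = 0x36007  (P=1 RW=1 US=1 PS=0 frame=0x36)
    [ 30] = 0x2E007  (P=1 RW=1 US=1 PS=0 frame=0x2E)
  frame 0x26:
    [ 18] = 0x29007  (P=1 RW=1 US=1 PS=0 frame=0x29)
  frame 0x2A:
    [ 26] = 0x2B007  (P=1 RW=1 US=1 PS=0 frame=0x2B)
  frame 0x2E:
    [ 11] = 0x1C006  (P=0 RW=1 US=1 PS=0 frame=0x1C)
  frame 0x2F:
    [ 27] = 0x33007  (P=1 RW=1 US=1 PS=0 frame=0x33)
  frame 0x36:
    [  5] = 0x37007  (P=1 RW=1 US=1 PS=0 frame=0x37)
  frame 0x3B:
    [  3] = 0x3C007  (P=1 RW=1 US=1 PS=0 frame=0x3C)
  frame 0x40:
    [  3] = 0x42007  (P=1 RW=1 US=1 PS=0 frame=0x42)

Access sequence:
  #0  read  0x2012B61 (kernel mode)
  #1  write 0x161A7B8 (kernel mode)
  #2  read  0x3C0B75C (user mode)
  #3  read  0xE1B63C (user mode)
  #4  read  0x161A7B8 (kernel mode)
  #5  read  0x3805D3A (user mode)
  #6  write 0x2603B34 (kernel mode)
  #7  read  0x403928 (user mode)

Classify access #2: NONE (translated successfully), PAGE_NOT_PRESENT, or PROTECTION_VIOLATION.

Per-access translation:
#0 VA=0x2012B61 (r,kernel):
  L0 @0x24[16] → 0x26007  P=1,RW=1,US=1,PS=0
  L1 @0x26[18] → 0x29007  P=1,RW=1,US=1,PS=0
  → PA=0x29B61  (2 entries read)
#1 VA=0x161A7B8 (w,kernel):
  L0 @0x24[11] → 0x2A007  P=1,RW=1,US=1,PS=0
  L1 @0x2A[26] → 0x2B007  P=1,RW=1,US=1,PS=0
  → PA=0x2B7B8  (2 entries read)
#2 VA=0x3C0B75C (r,user):
  L0 @0x24[30] → 0x2E007  P=1,RW=1,US=1,PS=0
  L1 @0x2E[11] → 0x1C006  P=0,RW=1,US=1,PS=0
  ⇒ fault: PAGE_NOT_PRESENT  — 2 lookups
#3 VA=0xE1B63C (r,user):
  L0 @0x24[7] → 0x2F007  P=1,RW=1,US=1,PS=0
  L1 @0x2F[27] → 0x33007  P=1,RW=1,US=1,PS=0
  → PA=0x3363C  (2 entries read)
#4 VA=0x161A7B8 (r,kernel):
  TLB hit vpn=0x161A → PA=0x2B7B8
#5 VA=0x3805D3A (r,user):
  L0 @0x24[28] → 0x36007  P=1,RW=1,US=1,PS=0
  L1 @0x36[5] → 0x37007  P=1,RW=1,US=1,PS=0
  → PA=0x37D3A  (2 entries read)
#6 VA=0x2603B34 (w,kernel):
  L0 @0x24[19] → 0x3B007  P=1,RW=1,US=1,PS=0
  L1 @0x3B[3] → 0x3C007  P=1,RW=1,US=1,PS=0
  → PA=0x3CB34  (2 entries read)
#7 VA=0x403928 (r,user):
  L0 @0x24[2] → 0x40007  P=1,RW=1,US=1,PS=0
  L1 @0x40[3] → 0x42007  P=1,RW=1,US=1,PS=0
  → PA=0x42928  (2 entries read)

Access #2 fault: PAGE_NOT_PRESENT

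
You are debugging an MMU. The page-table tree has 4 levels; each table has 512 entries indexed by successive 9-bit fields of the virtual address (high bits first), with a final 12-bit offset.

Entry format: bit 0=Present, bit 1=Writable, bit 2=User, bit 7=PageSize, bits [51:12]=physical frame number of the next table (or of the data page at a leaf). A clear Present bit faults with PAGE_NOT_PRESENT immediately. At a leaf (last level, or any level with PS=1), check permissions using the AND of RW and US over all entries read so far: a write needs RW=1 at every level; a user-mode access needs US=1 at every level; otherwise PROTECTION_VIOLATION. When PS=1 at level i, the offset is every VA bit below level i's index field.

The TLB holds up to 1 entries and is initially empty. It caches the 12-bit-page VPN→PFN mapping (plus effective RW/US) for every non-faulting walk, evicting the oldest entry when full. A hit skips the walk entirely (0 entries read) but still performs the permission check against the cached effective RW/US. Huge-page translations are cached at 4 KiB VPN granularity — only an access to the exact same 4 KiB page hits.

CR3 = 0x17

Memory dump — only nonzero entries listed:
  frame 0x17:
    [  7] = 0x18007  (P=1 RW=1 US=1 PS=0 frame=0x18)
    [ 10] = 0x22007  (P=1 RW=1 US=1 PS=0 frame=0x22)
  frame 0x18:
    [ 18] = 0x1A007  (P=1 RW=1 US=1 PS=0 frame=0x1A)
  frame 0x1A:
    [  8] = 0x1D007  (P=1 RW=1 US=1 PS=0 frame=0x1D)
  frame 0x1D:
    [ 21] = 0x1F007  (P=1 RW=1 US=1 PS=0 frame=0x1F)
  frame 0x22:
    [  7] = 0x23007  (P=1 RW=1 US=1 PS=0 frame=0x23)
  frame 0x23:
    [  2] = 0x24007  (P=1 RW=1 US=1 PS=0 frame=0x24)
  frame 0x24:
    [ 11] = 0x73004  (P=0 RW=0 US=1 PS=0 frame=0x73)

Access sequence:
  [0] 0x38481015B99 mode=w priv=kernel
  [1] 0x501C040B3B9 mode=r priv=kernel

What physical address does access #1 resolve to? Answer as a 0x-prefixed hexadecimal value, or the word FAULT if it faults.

Trace:
#0 VA=0x38481015B99 (w,kernel):
  [0] read 0x17 idx=7: raw=0x18007 flags P=1 W=1 U=1 S=0
  [1] read 0x18 idx=18: raw=0x1A007 flags P=1 W=1 U=1 S=0
  [2] read 0x1A idx=8: raw=0x1D007 flags P=1 W=1 U=1 S=0
  [3] read 0x1D idx=21: raw=0x1F007 flags P=1 W=1 U=1 S=0
  → PA=0x1FB99  (4 entries read)
#1 VA=0x501C040B3B9 (r,kernel):
  [0] read 0x17 idx=10: raw=0x22007 flags P=1 W=1 U=1 S=0
  [1] read 0x22 idx=7: raw=0x23007 flags P=1 W=1 U=1 S=0
  [2] read 0x23 idx=2: raw=0x24007 flags P=1 W=1 U=1 S=0
  [3] read 0x24 idx=11: raw=0x73004 flags P=0 W=0 U=1 S=0
  ⇒ fault: PAGE_NOT_PRESENT  — 4 lookups

Access #1 PA: FAULT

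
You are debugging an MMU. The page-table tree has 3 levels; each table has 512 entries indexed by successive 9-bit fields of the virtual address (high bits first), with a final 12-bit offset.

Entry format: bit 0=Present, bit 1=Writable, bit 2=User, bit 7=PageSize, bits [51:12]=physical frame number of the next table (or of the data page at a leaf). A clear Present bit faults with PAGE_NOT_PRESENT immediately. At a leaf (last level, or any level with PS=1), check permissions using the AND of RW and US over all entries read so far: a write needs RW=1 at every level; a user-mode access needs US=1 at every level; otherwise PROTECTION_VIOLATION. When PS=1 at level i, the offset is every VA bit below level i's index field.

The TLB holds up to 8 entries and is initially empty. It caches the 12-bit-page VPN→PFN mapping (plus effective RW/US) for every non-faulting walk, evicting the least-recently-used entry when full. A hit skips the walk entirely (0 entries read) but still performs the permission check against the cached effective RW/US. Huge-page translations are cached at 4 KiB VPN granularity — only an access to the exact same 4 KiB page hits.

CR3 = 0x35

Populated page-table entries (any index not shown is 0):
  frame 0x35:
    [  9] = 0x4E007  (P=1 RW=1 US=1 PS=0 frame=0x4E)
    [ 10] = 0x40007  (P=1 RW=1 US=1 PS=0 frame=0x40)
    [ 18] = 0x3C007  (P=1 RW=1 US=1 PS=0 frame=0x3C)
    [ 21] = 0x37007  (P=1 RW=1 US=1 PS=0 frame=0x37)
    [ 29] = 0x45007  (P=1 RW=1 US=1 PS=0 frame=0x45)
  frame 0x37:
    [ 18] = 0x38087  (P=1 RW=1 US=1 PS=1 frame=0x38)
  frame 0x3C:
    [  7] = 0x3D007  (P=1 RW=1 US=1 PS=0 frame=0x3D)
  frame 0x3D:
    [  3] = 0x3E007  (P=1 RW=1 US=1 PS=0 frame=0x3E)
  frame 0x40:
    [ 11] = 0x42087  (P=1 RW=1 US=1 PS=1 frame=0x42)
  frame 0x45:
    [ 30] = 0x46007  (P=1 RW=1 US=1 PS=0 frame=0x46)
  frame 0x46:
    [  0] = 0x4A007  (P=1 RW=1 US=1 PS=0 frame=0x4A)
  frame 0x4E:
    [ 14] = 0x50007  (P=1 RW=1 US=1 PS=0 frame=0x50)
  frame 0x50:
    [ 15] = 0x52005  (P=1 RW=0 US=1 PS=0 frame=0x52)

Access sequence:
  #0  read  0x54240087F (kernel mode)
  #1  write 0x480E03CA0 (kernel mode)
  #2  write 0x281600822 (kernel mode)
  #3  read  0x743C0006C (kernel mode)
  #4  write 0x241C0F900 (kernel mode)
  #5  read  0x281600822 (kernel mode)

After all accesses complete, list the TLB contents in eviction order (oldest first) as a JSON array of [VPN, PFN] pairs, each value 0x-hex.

Per-access translation:
#0 VA=0x54240087F (r,kernel):
  L0: frame=0x35 idx=21 entry=0x37007 [P=1 RW=1 US=1 PS=0]
  L1: frame=0x37 idx=18 entry=0x38087 [P=1 RW=1 US=1 PS=1]
  → PA=0x3887F (huge @L1)  (2 entries read)
#1 VA=0x480E03CA0 (w,kernel):
  L0: frame=0x35 idx=18 entry=0x3C007 [P=1 RW=1 US=1 PS=0]
  L1: frame=0x3C idx=7 entry=0x3D007 [P=1 RW=1 US=1 PS=0]
  L2: frame=0x3D idx=3 entry=0x3E007 [P=1 RW=1 US=1 PS=0]
  → PA=0x3ECA0  (3 entries read)
#2 VA=0x281600822 (w,kernel):
  L0: frame=0x35 idx=10 entry=0x40007 [P=1 RW=1 US=1 PS=0]
  L1: frame=0x40 idx=11 entry=0x42087 [P=1 RW=1 US=1 PS=1]
  → PA=0x42822 (huge @L1)  (2 entries read)
#3 VA=0x743C0006C (r,kernel):
  L0: frame=0x35 idx=29 entry=0x45007 [P=1 RW=1 US=1 PS=0]
  L1: frame=0x45 idx=30 entry=0x46007 [P=1 RW=1 US=1 PS=0]
  L2: frame=0x46 idx=0 entry=0x4A007 [P=1 RW=1 US=1 PS=0]
  → PA=0x4A06C  (3 entries read)
#4 VA=0x241C0F900 (w,kernel):
  L0: frame=0x35 idx=9 entry=0x4E007 [P=1 RW=1 US=1 PS=0]
  L1: frame=0x4E idx=14 entry=0x50007 [P=1 RW=1 US=1 PS=0]
  L2: frame=0x50 idx=15 entry=0x52005 [P=1 RW=0 US=1 PS=0]
  → PROTECTION_VIOLATION  (3 entries read)
#5 VA=0x281600822 (r,kernel):
  TLB hit vpn=0x281600 → PA=0x42822

TLB: [["0x542400", "0x38"], ["0x480E03", "0x3E"], ["0x743C00", "0x4A"], ["0x281600", "0x42"]]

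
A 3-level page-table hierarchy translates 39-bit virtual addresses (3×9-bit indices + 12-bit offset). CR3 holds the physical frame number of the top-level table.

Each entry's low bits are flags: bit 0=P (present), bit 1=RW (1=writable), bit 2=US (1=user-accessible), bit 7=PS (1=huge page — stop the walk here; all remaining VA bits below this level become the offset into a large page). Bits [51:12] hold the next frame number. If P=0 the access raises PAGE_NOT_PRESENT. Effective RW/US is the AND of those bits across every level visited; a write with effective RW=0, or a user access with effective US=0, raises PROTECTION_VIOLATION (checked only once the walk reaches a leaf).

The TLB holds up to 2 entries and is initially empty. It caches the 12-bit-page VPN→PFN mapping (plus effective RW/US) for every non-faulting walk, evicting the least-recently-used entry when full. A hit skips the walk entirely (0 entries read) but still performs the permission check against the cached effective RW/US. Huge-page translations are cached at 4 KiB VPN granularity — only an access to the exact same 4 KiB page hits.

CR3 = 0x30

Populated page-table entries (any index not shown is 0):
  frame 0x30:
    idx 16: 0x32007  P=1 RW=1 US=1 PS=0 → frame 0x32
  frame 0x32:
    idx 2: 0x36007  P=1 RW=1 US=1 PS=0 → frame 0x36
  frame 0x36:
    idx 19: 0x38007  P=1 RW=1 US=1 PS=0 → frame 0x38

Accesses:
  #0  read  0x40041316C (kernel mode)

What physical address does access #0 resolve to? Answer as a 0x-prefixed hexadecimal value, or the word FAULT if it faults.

Per-access translation:
#0 VA=0x40041316C (r,kernel):
  lvl0: tbl 0x30, slot 16 ⇒ 0x32007 (P1/RW1/US1/PS0)
  lvl1: tbl 0x32, slot 2 ⇒ 0x36007 (P1/RW1/US1/PS0)
  lvl2: tbl 0x36, slot 19 ⇒ 0x38007 (P1/RW1/US1/PS0)
  ⇒ phys 0x3816C  [3 reads]

Access #0 PA: 0x3816C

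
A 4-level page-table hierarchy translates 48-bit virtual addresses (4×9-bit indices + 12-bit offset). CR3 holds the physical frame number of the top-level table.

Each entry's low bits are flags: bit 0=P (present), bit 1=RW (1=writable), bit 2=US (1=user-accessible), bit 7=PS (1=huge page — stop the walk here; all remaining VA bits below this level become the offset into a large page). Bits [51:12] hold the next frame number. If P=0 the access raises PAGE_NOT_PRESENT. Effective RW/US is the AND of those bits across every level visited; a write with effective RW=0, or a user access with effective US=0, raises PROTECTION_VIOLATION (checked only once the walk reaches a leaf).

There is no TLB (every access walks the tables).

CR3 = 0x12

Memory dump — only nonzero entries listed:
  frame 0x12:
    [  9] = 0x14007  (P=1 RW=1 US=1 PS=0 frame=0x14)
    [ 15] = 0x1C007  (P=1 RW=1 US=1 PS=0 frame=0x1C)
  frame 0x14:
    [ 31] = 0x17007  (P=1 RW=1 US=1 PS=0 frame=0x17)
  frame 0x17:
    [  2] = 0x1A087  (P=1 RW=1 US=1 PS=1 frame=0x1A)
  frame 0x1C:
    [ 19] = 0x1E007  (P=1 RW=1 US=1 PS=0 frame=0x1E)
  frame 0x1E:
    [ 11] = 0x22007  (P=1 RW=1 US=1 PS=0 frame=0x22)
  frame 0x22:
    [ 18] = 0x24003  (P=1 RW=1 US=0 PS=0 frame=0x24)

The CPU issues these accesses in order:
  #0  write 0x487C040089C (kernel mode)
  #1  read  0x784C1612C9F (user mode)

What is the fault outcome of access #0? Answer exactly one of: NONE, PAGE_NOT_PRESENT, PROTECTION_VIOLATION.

Trace:
#0 VA=0x487C040089C (w,kernel):
  [0] read 0x12 idx=9: raw=0x14007 flags P=1 W=1 U=1 S=0
  [1] read 0x14 idx=31: raw=0x17007 flags P=1 W=1 U=1 S=0
  [2] read 0x17 idx=2: raw=0x1A087 flags P=1 W=1 U=1 S=1
  ✓ 0x1A89C (huge @L2)  — 3 lookups
#1 VA=0x784C1612C9F (r,user):
  [0] read 0x12 idx=15: raw=0x1C007 flags P=1 W=1 U=1 S=0
  [1] read 0x1C idx=19: raw=0x1E007 flags P=1 W=1 U=1 S=0
  [2] read 0x1E idx=11: raw=0x22007 flags P=1 W=1 U=1 S=0
  [3] read 0x22 idx=18: raw=0x24003 flags P=1 W=1 U=0 S=0
  ⇒ fault: PROTECTION_VIOLATION  — 4 lookups

Access #0 fault: NONE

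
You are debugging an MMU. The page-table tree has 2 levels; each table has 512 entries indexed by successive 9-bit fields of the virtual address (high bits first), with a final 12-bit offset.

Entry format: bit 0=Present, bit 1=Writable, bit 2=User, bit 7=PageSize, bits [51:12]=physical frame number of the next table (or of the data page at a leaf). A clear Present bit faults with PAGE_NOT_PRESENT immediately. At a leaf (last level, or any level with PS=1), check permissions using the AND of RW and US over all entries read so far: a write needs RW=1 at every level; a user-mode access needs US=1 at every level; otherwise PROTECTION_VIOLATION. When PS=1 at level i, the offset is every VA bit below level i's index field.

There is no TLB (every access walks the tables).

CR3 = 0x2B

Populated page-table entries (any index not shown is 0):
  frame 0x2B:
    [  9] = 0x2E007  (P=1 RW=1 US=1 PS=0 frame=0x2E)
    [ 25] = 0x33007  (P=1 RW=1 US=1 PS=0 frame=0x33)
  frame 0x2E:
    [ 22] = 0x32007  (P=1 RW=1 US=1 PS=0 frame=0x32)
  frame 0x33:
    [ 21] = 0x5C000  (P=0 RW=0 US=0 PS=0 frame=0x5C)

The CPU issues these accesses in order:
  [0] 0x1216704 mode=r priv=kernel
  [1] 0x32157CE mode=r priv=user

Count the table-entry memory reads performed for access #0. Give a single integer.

Walk each access:
#0 VA=0x1216704 (r,kernel):
  L0 @0x2B[9] → 0x2E007  P=1,RW=1,US=1,PS=0
  L1 @0x2E[22] → 0x32007  P=1,RW=1,US=1,PS=0
  ⇒ phys 0x32704  [2 reads]
#1 VA=0x32157CE (r,user):
  L0 @0x2B[25] → 0x33007  P=1,RW=1,US=1,PS=0
  L1 @0x33[21] → 0x5C000  P=0,RW=0,US=0,PS=0
  ✗ PAGE_NOT_PRESENT  [2 reads]

Entries read for #0: 2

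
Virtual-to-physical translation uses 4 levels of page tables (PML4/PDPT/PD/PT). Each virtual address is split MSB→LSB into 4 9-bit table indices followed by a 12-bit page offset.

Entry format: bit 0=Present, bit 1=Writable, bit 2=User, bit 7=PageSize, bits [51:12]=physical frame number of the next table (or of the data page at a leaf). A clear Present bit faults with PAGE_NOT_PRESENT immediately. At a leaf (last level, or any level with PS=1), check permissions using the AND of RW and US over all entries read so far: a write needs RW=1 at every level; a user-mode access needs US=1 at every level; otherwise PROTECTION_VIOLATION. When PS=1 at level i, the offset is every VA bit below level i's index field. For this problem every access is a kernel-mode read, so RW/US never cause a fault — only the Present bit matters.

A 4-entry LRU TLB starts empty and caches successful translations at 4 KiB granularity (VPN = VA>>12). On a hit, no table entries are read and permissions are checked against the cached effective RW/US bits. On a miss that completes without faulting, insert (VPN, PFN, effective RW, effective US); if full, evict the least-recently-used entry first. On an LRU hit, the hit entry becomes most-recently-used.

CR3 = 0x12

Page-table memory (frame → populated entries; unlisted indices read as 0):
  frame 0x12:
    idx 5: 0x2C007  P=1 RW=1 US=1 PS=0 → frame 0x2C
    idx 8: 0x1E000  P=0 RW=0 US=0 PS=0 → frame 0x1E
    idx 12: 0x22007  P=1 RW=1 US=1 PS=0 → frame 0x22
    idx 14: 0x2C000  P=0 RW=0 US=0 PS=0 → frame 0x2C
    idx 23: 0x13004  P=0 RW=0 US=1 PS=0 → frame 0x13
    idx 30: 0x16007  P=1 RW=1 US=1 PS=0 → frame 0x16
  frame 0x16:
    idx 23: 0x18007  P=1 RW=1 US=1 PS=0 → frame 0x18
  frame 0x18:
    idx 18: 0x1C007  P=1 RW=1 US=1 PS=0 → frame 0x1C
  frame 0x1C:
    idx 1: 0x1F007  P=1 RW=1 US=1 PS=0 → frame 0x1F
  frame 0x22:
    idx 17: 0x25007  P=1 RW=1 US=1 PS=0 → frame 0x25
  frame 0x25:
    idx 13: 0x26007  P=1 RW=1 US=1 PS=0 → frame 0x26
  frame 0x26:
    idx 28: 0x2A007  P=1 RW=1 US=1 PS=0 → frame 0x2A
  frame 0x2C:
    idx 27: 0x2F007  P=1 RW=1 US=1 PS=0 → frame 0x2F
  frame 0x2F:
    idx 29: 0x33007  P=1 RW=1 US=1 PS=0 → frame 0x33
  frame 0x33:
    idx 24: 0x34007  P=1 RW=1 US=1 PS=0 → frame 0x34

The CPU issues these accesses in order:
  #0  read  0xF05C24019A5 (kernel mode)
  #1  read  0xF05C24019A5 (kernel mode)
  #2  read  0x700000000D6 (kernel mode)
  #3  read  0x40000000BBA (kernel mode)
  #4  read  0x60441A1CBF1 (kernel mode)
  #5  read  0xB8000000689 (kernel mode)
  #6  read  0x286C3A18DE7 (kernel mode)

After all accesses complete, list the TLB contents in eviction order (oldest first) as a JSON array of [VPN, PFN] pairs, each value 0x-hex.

Trace:
#0 VA=0xF05C24019A5 (r,kernel):
  L0 @0x12[30] → 0x16007  P=1,RW=1,US=1,PS=0
  L1 @0x16[23] → 0x18007  P=1,RW=1,US=1,PS=0
  L2 @0x18[18] → 0x1C007  P=1,RW=1,US=1,PS=0
  L3 @0x1C[1] → 0x1F007  P=1,RW=1,US=1,PS=0
  ⇒ phys 0x1F9A5  [4 reads]
#1 VA=0xF05C24019A5 (r,kernel):
  TLB hit vpn=0xF05C2401 → PA=0x1F9A5
#2 VA=0x700000000D6 (r,kernel):
  L0 @0x12[14] → 0x2C000  P=0,RW=0,US=0,PS=0
  ⇒ fault: PAGE_NOT_PRESENT  — 1 lookups
#3 VA=0x40000000BBA (r,kernel):
  L0 @0x12[8] → 0x1E000  P=0,RW=0,US=0,PS=0
  ⇒ fault: PAGE_NOT_PRESENT  — 1 lookups
#4 VA=0x60441A1CBF1 (r,kernel):
  L0 @0x12[12] → 0x22007  P=1,RW=1,US=1,PS=0
  L1 @0x22[17] → 0x25007  P=1,RW=1,US=1,PS=0
  L2 @0x25[13] → 0x26007  P=1,RW=1,US=1,PS=0
  L3 @0x26[28] → 0x2A007  P=1,RW=1,US=1,PS=0
  ⇒ phys 0x2ABF1  [4 reads]
#5 VA=0xB8000000689 (r,kernel):
  L0 @0x12[23] → 0x13004  P=0,RW=0,US=1,PS=0
  ⇒ fault: PAGE_NOT_PRESENT  — 1 lookups
#6 VA=0x286C3A18DE7 (r,kernel):
  L0 @0x12[5] → 0x2C007  P=1,RW=1,US=1,PS=0
  L1 @0x2C[27] → 0x2F007  P=1,RW=1,US=1,PS=0
  L2 @0x2F[29] → 0x33007  P=1,RW=1,US=1,PS=0
  L3 @0x33[24] → 0x34007  P=1,RW=1,US=1,PS=0
  ⇒ phys 0x34DE7  [4 reads]

TLB: [["0xF05C2401", "0x1F"], ["0x60441A1C", "0x2A"], ["0x286C3A18", "0x34"]]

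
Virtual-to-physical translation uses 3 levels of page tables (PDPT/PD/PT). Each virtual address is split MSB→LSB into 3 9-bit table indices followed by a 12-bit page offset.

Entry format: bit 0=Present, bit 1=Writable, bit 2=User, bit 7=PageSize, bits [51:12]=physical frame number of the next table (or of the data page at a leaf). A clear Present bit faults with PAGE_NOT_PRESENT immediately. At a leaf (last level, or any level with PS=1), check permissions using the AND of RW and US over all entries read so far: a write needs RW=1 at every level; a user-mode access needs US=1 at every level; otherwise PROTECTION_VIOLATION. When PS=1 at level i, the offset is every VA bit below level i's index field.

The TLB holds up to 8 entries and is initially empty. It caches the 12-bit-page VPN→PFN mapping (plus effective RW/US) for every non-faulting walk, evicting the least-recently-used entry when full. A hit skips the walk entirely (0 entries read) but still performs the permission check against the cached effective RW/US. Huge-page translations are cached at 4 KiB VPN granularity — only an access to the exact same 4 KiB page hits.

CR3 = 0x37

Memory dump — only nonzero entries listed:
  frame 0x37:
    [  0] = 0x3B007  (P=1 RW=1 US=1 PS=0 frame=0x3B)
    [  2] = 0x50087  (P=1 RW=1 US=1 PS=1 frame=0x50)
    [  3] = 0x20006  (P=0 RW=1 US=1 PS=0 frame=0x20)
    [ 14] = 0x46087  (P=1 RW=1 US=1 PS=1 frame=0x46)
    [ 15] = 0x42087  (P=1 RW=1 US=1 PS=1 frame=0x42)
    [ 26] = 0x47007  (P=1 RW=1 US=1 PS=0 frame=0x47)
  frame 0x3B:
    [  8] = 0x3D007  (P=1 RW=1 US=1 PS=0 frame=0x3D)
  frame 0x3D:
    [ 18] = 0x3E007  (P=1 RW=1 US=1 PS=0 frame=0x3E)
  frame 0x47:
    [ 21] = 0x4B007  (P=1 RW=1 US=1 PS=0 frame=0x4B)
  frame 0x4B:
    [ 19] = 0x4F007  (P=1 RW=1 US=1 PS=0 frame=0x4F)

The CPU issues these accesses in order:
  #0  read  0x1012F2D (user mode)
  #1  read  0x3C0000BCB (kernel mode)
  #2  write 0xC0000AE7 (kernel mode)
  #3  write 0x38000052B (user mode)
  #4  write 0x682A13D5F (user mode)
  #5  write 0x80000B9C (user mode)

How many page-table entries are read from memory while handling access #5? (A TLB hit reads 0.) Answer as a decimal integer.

Walk each access:
#0 VA=0x1012F2D (r,user):
  L0: frame=0x37 idx=0 entry=0x3B007 [P=1 RW=1 US=1 PS=0]
  L1: frame=0x3B idx=8 entry=0x3D007 [P=1 RW=1 US=1 PS=0]
  L2: frame=0x3D idx=18 entry=0x3E007 [P=1 RW=1 US=1 PS=0]
  ⇒ phys 0x3EF2D  [3 reads]
#1 VA=0x3C0000BCB (r,kernel):
  L0: frame=0x37 idx=15 entry=0x42087 [P=1 RW=1 US=1 PS=1]
  ⇒ phys 0x42BCB (huge @L0)  [1 reads]
#2 VA=0xC0000AE7 (w,kernel):
  L0: frame=0x37 idx=3 entry=0x20006 [P=0 RW=1 US=1 PS=0]
  → PAGE_NOT_PRESENT  (1 entries read)
#3 VA=0x38000052B (w,user):
  L0: frame=0x37 idx=14 entry=0x46087 [P=1 RW=1 US=1 PS=1]
  ⇒ phys 0x4652B (huge @L0)  [1 reads]
#4 VA=0x682A13D5F (w,user):
  L0: frame=0x37 idx=26 entry=0x47007 [P=1 RW=1 US=1 PS=0]
  L1: frame=0x47 idx=21 entry=0x4B007 [P=1 RW=1 US=1 PS=0]
  L2: frame=0x4B idx=19 entry=0x4F007 [P=1 RW=1 US=1 PS=0]
  ⇒ phys 0x4FD5F  [3 reads]
#5 VA=0x80000B9C (w,user):
  L0: frame=0x37 idx=2 entry=0x50087 [P=1 RW=1 US=1 PS=1]
  ⇒ phys 0x50B9C (huge @L0)  [1 reads]

Entries read for #5: 1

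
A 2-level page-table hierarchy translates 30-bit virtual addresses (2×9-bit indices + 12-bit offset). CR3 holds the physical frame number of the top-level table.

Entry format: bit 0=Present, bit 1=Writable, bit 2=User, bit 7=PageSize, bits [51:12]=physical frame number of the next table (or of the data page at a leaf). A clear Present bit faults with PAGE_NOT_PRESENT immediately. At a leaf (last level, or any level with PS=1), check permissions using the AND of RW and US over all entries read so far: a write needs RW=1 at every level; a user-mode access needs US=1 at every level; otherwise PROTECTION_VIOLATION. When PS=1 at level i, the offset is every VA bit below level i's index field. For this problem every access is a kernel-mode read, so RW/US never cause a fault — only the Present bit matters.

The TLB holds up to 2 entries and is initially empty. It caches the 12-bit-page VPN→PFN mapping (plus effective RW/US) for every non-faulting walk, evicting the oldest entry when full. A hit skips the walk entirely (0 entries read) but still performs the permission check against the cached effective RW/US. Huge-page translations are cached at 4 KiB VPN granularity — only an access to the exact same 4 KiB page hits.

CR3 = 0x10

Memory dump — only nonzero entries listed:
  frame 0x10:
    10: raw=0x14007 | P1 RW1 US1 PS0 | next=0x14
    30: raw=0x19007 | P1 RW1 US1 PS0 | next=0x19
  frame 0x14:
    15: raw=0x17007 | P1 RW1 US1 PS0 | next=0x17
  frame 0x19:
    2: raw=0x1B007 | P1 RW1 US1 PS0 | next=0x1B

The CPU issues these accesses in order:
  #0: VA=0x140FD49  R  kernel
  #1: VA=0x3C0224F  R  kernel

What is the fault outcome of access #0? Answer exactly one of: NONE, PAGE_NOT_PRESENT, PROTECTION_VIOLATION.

Trace:
#0 VA=0x140FD49 (r,kernel):
  L0: frame=0x10 idx=10 entry=0x14007 [P=1 RW=1 US=1 PS=0]
  L1: frame=0x14 idx=15 entry=0x17007 [P=1 RW=1 US=1 PS=0]
  → PA=0x17D49  (2 entries read)
#1 VA=0x3C0224F (r,kernel):
  L0: frame=0x10 idx=30 entry=0x19007 [P=1 RW=1 US=1 PS=0]
  L1: frame=0x19 idx=2 entry=0x1B007 [P=1 RW=1 US=1 PS=0]
  → PA=0x1B24F  (2 entries read)

Access #0 fault: NONE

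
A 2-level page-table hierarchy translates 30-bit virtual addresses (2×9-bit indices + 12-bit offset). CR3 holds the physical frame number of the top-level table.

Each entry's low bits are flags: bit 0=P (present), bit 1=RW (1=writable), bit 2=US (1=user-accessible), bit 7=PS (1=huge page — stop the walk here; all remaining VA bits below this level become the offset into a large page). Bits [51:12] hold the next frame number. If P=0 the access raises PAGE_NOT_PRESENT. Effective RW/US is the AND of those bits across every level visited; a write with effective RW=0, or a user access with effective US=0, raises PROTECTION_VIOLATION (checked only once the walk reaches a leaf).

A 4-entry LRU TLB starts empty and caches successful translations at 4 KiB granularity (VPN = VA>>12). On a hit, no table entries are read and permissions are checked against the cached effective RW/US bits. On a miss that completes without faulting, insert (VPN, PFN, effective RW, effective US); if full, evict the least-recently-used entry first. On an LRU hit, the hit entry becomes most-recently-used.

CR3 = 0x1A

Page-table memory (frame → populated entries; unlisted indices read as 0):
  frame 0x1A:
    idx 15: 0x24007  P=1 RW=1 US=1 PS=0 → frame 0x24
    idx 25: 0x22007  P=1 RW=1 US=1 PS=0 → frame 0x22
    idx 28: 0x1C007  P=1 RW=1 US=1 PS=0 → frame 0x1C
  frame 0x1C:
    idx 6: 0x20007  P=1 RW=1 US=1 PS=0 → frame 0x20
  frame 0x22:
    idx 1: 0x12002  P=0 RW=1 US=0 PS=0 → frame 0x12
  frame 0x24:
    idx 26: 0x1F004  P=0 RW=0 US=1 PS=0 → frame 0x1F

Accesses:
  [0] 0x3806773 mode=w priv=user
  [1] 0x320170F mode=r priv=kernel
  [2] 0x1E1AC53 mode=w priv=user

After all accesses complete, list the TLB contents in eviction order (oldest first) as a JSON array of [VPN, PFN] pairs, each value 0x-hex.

Per-access translation:
#0 VA=0x3806773 (w,user):
  lvl0: tbl 0x1A, slot 28 ⇒ 0x1C007 (P1/RW1/US1/PS0)
  lvl1: tbl 0x1C, slot 6 ⇒ 0x20007 (P1/RW1/US1/PS0)
  ⇒ phys 0x20773  [2 reads]
#1 VA=0x320170F (r,kernel):
  lvl0: tbl 0x1A, slot 25 ⇒ 0x22007 (P1/RW1/US1/PS0)
  lvl1: tbl 0x22, slot 1 ⇒ 0x12002 (P0/RW1/US0/PS0)
  ✗ PAGE_NOT_PRESENT  [2 reads]
#2 VA=0x1E1AC53 (w,user):
  lvl0: tbl 0x1A, slot 15 ⇒ 0x24007 (P1/RW1/US1/PS0)
  lvl1: tbl 0x24, slot 26 ⇒ 0x1F004 (P0/RW0/US1/PS0)
  ✗ PAGE_NOT_PRESENT  [2 reads]

TLB: [["0x3806", "0x20"]]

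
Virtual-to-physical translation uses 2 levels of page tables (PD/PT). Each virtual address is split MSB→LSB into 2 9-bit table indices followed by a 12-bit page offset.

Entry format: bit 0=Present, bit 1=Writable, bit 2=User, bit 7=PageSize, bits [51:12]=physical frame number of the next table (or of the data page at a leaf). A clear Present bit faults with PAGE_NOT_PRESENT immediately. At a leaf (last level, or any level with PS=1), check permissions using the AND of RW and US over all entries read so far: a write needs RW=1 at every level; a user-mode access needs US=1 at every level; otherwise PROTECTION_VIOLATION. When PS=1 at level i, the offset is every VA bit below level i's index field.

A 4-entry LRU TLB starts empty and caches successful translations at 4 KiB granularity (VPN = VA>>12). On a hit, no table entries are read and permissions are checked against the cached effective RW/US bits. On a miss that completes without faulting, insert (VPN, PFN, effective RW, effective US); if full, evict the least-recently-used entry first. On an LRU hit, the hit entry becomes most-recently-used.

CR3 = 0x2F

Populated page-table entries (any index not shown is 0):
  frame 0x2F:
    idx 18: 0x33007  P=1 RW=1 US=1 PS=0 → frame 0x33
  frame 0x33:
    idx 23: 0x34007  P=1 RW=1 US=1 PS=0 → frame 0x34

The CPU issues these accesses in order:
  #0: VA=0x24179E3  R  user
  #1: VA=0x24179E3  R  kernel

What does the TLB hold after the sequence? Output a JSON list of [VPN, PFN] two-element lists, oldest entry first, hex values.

Per-access translation:
#0 VA=0x24179E3 (r,user):
  lvl0: tbl 0x2F, slot 18 ⇒ 0x33007 (P1/RW1/US1/PS0)
  lvl1: tbl 0x33, slot 23 ⇒ 0x34007 (P1/RW1/US1/PS0)
  ⇒ phys 0x349E3  [2 reads]
#1 VA=0x24179E3 (r,kernel):
  TLB hit vpn=0x2417 → PA=0x349E3

TLB: [["0x2417", "0x34"]]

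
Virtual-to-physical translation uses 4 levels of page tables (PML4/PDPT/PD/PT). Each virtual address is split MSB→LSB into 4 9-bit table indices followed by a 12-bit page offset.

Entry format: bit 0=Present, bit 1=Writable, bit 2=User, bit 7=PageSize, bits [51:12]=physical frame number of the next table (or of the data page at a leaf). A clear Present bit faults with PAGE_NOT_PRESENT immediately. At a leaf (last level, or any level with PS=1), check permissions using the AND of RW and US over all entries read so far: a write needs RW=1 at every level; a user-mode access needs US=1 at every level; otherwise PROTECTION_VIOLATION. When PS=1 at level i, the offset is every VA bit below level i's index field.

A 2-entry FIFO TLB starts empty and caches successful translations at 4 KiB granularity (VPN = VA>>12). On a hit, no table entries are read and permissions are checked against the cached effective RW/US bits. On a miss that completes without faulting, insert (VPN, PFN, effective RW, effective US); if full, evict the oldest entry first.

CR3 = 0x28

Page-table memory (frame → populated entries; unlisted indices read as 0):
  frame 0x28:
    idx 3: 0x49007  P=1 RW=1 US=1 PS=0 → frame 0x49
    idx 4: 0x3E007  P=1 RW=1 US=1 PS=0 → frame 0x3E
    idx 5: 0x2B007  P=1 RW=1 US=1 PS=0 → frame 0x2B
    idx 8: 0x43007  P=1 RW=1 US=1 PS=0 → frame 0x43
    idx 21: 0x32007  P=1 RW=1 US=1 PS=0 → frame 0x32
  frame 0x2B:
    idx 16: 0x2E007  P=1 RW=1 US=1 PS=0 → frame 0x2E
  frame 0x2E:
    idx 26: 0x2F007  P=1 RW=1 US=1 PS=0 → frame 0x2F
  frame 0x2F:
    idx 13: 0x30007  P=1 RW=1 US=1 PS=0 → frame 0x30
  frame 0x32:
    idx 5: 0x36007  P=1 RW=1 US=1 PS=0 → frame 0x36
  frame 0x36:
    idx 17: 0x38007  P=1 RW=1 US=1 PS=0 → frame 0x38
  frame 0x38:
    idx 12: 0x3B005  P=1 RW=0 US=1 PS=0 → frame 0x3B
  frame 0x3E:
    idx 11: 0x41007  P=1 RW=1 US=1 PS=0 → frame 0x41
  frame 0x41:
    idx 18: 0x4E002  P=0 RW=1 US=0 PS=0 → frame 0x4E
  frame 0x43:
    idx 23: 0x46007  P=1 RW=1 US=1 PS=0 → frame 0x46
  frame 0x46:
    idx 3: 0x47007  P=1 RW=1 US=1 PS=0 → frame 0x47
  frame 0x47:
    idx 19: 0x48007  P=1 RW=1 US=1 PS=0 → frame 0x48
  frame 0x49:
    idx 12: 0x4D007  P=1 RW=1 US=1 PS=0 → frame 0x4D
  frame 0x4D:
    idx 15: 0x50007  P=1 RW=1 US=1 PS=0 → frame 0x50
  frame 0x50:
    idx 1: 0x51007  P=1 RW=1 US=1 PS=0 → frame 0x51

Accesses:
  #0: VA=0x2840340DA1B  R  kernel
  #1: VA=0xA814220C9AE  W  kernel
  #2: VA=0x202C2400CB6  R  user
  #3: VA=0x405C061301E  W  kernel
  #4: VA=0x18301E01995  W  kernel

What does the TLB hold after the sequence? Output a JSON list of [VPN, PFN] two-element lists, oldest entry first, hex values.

Per-access translation:
#0 VA=0x2840340DA1B (r,kernel):
  lvl0: tbl 0x28, slot 5 ⇒ 0x2B007 (P1/RW1/US1/PS0)
  lvl1: tbl 0x2B, slot 16 ⇒ 0x2E007 (P1/RW1/US1/PS0)
  lvl2: tbl 0x2E, slot 26 ⇒ 0x2F007 (P1/RW1/US1/PS0)
  lvl3: tbl 0x2F, slot 13 ⇒ 0x30007 (P1/RW1/US1/PS0)
  ✓ 0x30A1B  — 4 lookups
#1 VA=0xA814220C9AE (w,kernel):
  lvl0: tbl 0x28, slot 21 ⇒ 0x32007 (P1/RW1/US1/PS0)
  lvl1: tbl 0x32, slot 5 ⇒ 0x36007 (P1/RW1/US1/PS0)
  lvl2: tbl 0x36, slot 17 ⇒ 0x38007 (P1/RW1/US1/PS0)
  lvl3: tbl 0x38, slot 12 ⇒ 0x3B005 (P1/RW0/US1/PS0)
  → PROTECTION_VIOLATION  (4 entries read)
#2 VA=0x202C2400CB6 (r,user):
  lvl0: tbl 0x28, slot 4 ⇒ 0x3E007 (P1/RW1/US1/PS0)
  lvl1: tbl 0x3E, slot 11 ⇒ 0x41007 (P1/RW1/US1/PS0)
  lvl2: tbl 0x41, slot 18 ⇒ 0x4E002 (P0/RW1/US0/PS0)
  → PAGE_NOT_PRESENT  (3 entries read)
#3 VA=0x405C061301E (w,kernel):
  lvl0: tbl 0x28, slot 8 ⇒ 0x43007 (P1/RW1/US1/PS0)
  lvl1: tbl 0x43, slot 23 ⇒ 0x46007 (P1/RW1/US1/PS0)
  lvl2: tbl 0x46, slot 3 ⇒ 0x47007 (P1/RW1/US1/PS0)
  lvl3: tbl 0x47, slot 19 ⇒ 0x48007 (P1/RW1/US1/PS0)
  ✓ 0x4801E  — 4 lookups
#4 VA=0x18301E01995 (w,kernel):
  lvl0: tbl 0x28, slot 3 ⇒ 0x49007 (P1/RW1/US1/PS0)
  lvl1: tbl 0x49, slot 12 ⇒ 0x4D007 (P1/RW1/US1/PS0)
  lvl2: tbl 0x4D, slot 15 ⇒ 0x50007 (P1/RW1/US1/PS0)
  lvl3: tbl 0x50, slot 1 ⇒ 0x51007 (P1/RW1/US1/PS0)
  ✓ 0x51995  — 4 lookups

TLB: [["0x405C0613", "0x48"], ["0x18301E01", "0x51"]]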